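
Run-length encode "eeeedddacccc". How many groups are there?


Input: eeeedddacccc
Scanning for consecutive runs:
  Group 1: 'e' x 4 (positions 0-3)
  Group 2: 'd' x 3 (positions 4-6)
  Group 3: 'a' x 1 (positions 7-7)
  Group 4: 'c' x 4 (positions 8-11)
Total groups: 4

4


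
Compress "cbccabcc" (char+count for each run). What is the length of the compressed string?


Input: cbccabcc
Runs:
  'c' x 1 => "c1"
  'b' x 1 => "b1"
  'c' x 2 => "c2"
  'a' x 1 => "a1"
  'b' x 1 => "b1"
  'c' x 2 => "c2"
Compressed: "c1b1c2a1b1c2"
Compressed length: 12

12


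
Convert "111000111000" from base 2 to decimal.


Input: "111000111000" in base 2
Positional expansion:
  Digit '1' (value 1) x 2^11 = 2048
  Digit '1' (value 1) x 2^10 = 1024
  Digit '1' (value 1) x 2^9 = 512
  Digit '0' (value 0) x 2^8 = 0
  Digit '0' (value 0) x 2^7 = 0
  Digit '0' (value 0) x 2^6 = 0
  Digit '1' (value 1) x 2^5 = 32
  Digit '1' (value 1) x 2^4 = 16
  Digit '1' (value 1) x 2^3 = 8
  Digit '0' (value 0) x 2^2 = 0
  Digit '0' (value 0) x 2^1 = 0
  Digit '0' (value 0) x 2^0 = 0
Sum = 3640

3640


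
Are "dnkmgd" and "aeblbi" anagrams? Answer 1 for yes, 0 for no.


Strings: "dnkmgd", "aeblbi"
Sorted first:  ddgkmn
Sorted second: abbeil
Differ at position 0: 'd' vs 'a' => not anagrams

0


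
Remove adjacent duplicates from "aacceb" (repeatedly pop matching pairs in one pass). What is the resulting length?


Input: aacceb
Stack-based adjacent duplicate removal:
  Read 'a': push. Stack: a
  Read 'a': matches stack top 'a' => pop. Stack: (empty)
  Read 'c': push. Stack: c
  Read 'c': matches stack top 'c' => pop. Stack: (empty)
  Read 'e': push. Stack: e
  Read 'b': push. Stack: eb
Final stack: "eb" (length 2)

2


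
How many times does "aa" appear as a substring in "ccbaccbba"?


Searching for "aa" in "ccbaccbba"
Scanning each position:
  Position 0: "cc" => no
  Position 1: "cb" => no
  Position 2: "ba" => no
  Position 3: "ac" => no
  Position 4: "cc" => no
  Position 5: "cb" => no
  Position 6: "bb" => no
  Position 7: "ba" => no
Total occurrences: 0

0


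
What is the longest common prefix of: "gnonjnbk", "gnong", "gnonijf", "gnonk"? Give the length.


Words: gnonjnbk, gnong, gnonijf, gnonk
  Position 0: all 'g' => match
  Position 1: all 'n' => match
  Position 2: all 'o' => match
  Position 3: all 'n' => match
  Position 4: ('j', 'g', 'i', 'k') => mismatch, stop
LCP = "gnon" (length 4)

4


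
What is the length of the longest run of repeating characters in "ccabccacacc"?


Input: "ccabccacacc"
Scanning for longest run:
  Position 1 ('c'): continues run of 'c', length=2
  Position 2 ('a'): new char, reset run to 1
  Position 3 ('b'): new char, reset run to 1
  Position 4 ('c'): new char, reset run to 1
  Position 5 ('c'): continues run of 'c', length=2
  Position 6 ('a'): new char, reset run to 1
  Position 7 ('c'): new char, reset run to 1
  Position 8 ('a'): new char, reset run to 1
  Position 9 ('c'): new char, reset run to 1
  Position 10 ('c'): continues run of 'c', length=2
Longest run: 'c' with length 2

2


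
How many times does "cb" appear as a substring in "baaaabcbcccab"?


Searching for "cb" in "baaaabcbcccab"
Scanning each position:
  Position 0: "ba" => no
  Position 1: "aa" => no
  Position 2: "aa" => no
  Position 3: "aa" => no
  Position 4: "ab" => no
  Position 5: "bc" => no
  Position 6: "cb" => MATCH
  Position 7: "bc" => no
  Position 8: "cc" => no
  Position 9: "cc" => no
  Position 10: "ca" => no
  Position 11: "ab" => no
Total occurrences: 1

1


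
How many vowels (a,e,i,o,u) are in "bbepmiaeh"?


Input: bbepmiaeh
Checking each character:
  'b' at position 0: consonant
  'b' at position 1: consonant
  'e' at position 2: vowel (running total: 1)
  'p' at position 3: consonant
  'm' at position 4: consonant
  'i' at position 5: vowel (running total: 2)
  'a' at position 6: vowel (running total: 3)
  'e' at position 7: vowel (running total: 4)
  'h' at position 8: consonant
Total vowels: 4

4


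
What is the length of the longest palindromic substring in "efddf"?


Input: "efddf"
Checking substrings for palindromes:
  [1:5] "fddf" (len 4) => palindrome
  [2:4] "dd" (len 2) => palindrome
Longest palindromic substring: "fddf" with length 4

4


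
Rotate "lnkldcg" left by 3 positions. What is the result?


Input: "lnkldcg", rotate left by 3
First 3 characters: "lnk"
Remaining characters: "ldcg"
Concatenate remaining + first: "ldcg" + "lnk" = "ldcglnk"

ldcglnk


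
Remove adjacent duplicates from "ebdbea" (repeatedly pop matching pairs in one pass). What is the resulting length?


Input: ebdbea
Stack-based adjacent duplicate removal:
  Read 'e': push. Stack: e
  Read 'b': push. Stack: eb
  Read 'd': push. Stack: ebd
  Read 'b': push. Stack: ebdb
  Read 'e': push. Stack: ebdbe
  Read 'a': push. Stack: ebdbea
Final stack: "ebdbea" (length 6)

6


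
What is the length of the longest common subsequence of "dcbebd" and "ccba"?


LCS of "dcbebd" and "ccba"
DP table:
           c    c    b    a
      0    0    0    0    0
  d   0    0    0    0    0
  c   0    1    1    1    1
  b   0    1    1    2    2
  e   0    1    1    2    2
  b   0    1    1    2    2
  d   0    1    1    2    2
LCS length = dp[6][4] = 2

2


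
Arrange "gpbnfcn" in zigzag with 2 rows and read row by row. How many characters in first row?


Zigzag "gpbnfcn" into 2 rows:
Placing characters:
  'g' => row 0
  'p' => row 1
  'b' => row 0
  'n' => row 1
  'f' => row 0
  'c' => row 1
  'n' => row 0
Rows:
  Row 0: "gbfn"
  Row 1: "pnc"
First row length: 4

4


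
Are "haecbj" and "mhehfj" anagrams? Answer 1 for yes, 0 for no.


Strings: "haecbj", "mhehfj"
Sorted first:  abcehj
Sorted second: efhhjm
Differ at position 0: 'a' vs 'e' => not anagrams

0


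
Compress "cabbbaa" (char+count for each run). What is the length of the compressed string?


Input: cabbbaa
Runs:
  'c' x 1 => "c1"
  'a' x 1 => "a1"
  'b' x 3 => "b3"
  'a' x 2 => "a2"
Compressed: "c1a1b3a2"
Compressed length: 8

8


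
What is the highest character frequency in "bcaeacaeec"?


Input: bcaeacaeec
Character counts:
  'a': 3
  'b': 1
  'c': 3
  'e': 3
Maximum frequency: 3

3


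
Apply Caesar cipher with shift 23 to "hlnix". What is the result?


Caesar cipher: shift "hlnix" by 23
  'h' (pos 7) + 23 = pos 4 = 'e'
  'l' (pos 11) + 23 = pos 8 = 'i'
  'n' (pos 13) + 23 = pos 10 = 'k'
  'i' (pos 8) + 23 = pos 5 = 'f'
  'x' (pos 23) + 23 = pos 20 = 'u'
Result: eikfu

eikfu


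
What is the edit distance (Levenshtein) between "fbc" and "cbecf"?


Computing edit distance: "fbc" -> "cbecf"
DP table:
           c    b    e    c    f
      0    1    2    3    4    5
  f   1    1    2    3    4    4
  b   2    2    1    2    3    4
  c   3    2    2    2    2    3
Edit distance = dp[3][5] = 3

3


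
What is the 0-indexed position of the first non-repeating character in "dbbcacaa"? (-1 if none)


Input: dbbcacaa
Character frequencies:
  'a': 3
  'b': 2
  'c': 2
  'd': 1
Scanning left to right for freq == 1:
  Position 0 ('d'): unique! => answer = 0

0


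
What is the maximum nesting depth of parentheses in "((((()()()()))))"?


Input: "((((()()()()))))"
Tracking depth:
  Position 0 '(': depth becomes 1
  Position 1 '(': depth becomes 2
  Position 2 '(': depth becomes 3
  Position 3 '(': depth becomes 4
  Position 4 '(': depth becomes 5
  Position 5 ')': depth becomes 4
  Position 6 '(': depth becomes 5
  Position 7 ')': depth becomes 4
  Position 8 '(': depth becomes 5
  Position 9 ')': depth becomes 4
  Position 10 '(': depth becomes 5
  Position 11 ')': depth becomes 4
  Position 12 ')': depth becomes 3
  Position 13 ')': depth becomes 2
  Position 14 ')': depth becomes 1
  Position 15 ')': depth becomes 0
Maximum depth reached: 5

5


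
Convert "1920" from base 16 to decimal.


Input: "1920" in base 16
Positional expansion:
  Digit '1' (value 1) x 16^3 = 4096
  Digit '9' (value 9) x 16^2 = 2304
  Digit '2' (value 2) x 16^1 = 32
  Digit '0' (value 0) x 16^0 = 0
Sum = 6432

6432


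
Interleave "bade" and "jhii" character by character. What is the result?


Interleaving "bade" and "jhii":
  Position 0: 'b' from first, 'j' from second => "bj"
  Position 1: 'a' from first, 'h' from second => "ah"
  Position 2: 'd' from first, 'i' from second => "di"
  Position 3: 'e' from first, 'i' from second => "ei"
Result: bjahdiei

bjahdiei


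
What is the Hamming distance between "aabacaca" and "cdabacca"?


Comparing "aabacaca" and "cdabacca" position by position:
  Position 0: 'a' vs 'c' => differ
  Position 1: 'a' vs 'd' => differ
  Position 2: 'b' vs 'a' => differ
  Position 3: 'a' vs 'b' => differ
  Position 4: 'c' vs 'a' => differ
  Position 5: 'a' vs 'c' => differ
  Position 6: 'c' vs 'c' => same
  Position 7: 'a' vs 'a' => same
Total differences (Hamming distance): 6

6


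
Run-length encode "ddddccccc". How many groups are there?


Input: ddddccccc
Scanning for consecutive runs:
  Group 1: 'd' x 4 (positions 0-3)
  Group 2: 'c' x 5 (positions 4-8)
Total groups: 2

2


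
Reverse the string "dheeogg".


Input: dheeogg
Reading characters right to left:
  Position 6: 'g'
  Position 5: 'g'
  Position 4: 'o'
  Position 3: 'e'
  Position 2: 'e'
  Position 1: 'h'
  Position 0: 'd'
Reversed: ggoeehd

ggoeehd


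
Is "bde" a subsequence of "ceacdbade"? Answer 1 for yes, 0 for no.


Check if "bde" is a subsequence of "ceacdbade"
Greedy scan:
  Position 0 ('c'): no match needed
  Position 1 ('e'): no match needed
  Position 2 ('a'): no match needed
  Position 3 ('c'): no match needed
  Position 4 ('d'): no match needed
  Position 5 ('b'): matches sub[0] = 'b'
  Position 6 ('a'): no match needed
  Position 7 ('d'): matches sub[1] = 'd'
  Position 8 ('e'): matches sub[2] = 'e'
All 3 characters matched => is a subsequence

1


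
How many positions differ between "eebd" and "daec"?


Comparing "eebd" and "daec" position by position:
  Position 0: 'e' vs 'd' => DIFFER
  Position 1: 'e' vs 'a' => DIFFER
  Position 2: 'b' vs 'e' => DIFFER
  Position 3: 'd' vs 'c' => DIFFER
Positions that differ: 4

4


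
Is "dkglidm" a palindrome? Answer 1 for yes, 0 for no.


Input: dkglidm
Reversed: mdilgkd
  Compare pos 0 ('d') with pos 6 ('m'): MISMATCH
  Compare pos 1 ('k') with pos 5 ('d'): MISMATCH
  Compare pos 2 ('g') with pos 4 ('i'): MISMATCH
Result: not a palindrome

0


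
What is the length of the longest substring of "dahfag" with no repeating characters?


Input: "dahfag"
Sliding window (track last position of each char):
  Position 0 ('d'): window [0,0] length 1 -- new best
  Position 1 ('a'): window [0,1] length 2 -- new best
  Position 2 ('h'): window [0,2] length 3 -- new best
  Position 3 ('f'): window [0,3] length 4 -- new best
  Position 4 ('a'): repeat (last at 1), move window start to 2
  Position 4 ('a'): window [2,4] length 3
  Position 5 ('g'): window [2,5] length 4
Longest substring with no repeats: "dahf" with length 4

4


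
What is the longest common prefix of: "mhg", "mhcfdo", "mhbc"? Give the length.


Words: mhg, mhcfdo, mhbc
  Position 0: all 'm' => match
  Position 1: all 'h' => match
  Position 2: ('g', 'c', 'b') => mismatch, stop
LCP = "mh" (length 2)

2


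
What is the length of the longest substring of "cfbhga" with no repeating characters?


Input: "cfbhga"
Sliding window (track last position of each char):
  Position 0 ('c'): window [0,0] length 1 -- new best
  Position 1 ('f'): window [0,1] length 2 -- new best
  Position 2 ('b'): window [0,2] length 3 -- new best
  Position 3 ('h'): window [0,3] length 4 -- new best
  Position 4 ('g'): window [0,4] length 5 -- new best
  Position 5 ('a'): window [0,5] length 6 -- new best
Longest substring with no repeats: "cfbhga" with length 6

6


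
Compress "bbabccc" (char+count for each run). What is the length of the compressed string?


Input: bbabccc
Runs:
  'b' x 2 => "b2"
  'a' x 1 => "a1"
  'b' x 1 => "b1"
  'c' x 3 => "c3"
Compressed: "b2a1b1c3"
Compressed length: 8

8


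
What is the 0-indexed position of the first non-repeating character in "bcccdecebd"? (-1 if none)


Input: bcccdecebd
Character frequencies:
  'b': 2
  'c': 4
  'd': 2
  'e': 2
Scanning left to right for freq == 1:
  Position 0 ('b'): freq=2, skip
  Position 1 ('c'): freq=4, skip
  Position 2 ('c'): freq=4, skip
  Position 3 ('c'): freq=4, skip
  Position 4 ('d'): freq=2, skip
  Position 5 ('e'): freq=2, skip
  Position 6 ('c'): freq=4, skip
  Position 7 ('e'): freq=2, skip
  Position 8 ('b'): freq=2, skip
  Position 9 ('d'): freq=2, skip
  No unique character found => answer = -1

-1


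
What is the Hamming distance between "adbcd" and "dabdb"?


Comparing "adbcd" and "dabdb" position by position:
  Position 0: 'a' vs 'd' => differ
  Position 1: 'd' vs 'a' => differ
  Position 2: 'b' vs 'b' => same
  Position 3: 'c' vs 'd' => differ
  Position 4: 'd' vs 'b' => differ
Total differences (Hamming distance): 4

4


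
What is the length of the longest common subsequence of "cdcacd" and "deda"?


LCS of "cdcacd" and "deda"
DP table:
           d    e    d    a
      0    0    0    0    0
  c   0    0    0    0    0
  d   0    1    1    1    1
  c   0    1    1    1    1
  a   0    1    1    1    2
  c   0    1    1    1    2
  d   0    1    1    2    2
LCS length = dp[6][4] = 2

2


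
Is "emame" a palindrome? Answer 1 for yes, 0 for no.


Input: emame
Reversed: emame
  Compare pos 0 ('e') with pos 4 ('e'): match
  Compare pos 1 ('m') with pos 3 ('m'): match
Result: palindrome

1


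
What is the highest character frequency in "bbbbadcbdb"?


Input: bbbbadcbdb
Character counts:
  'a': 1
  'b': 6
  'c': 1
  'd': 2
Maximum frequency: 6

6


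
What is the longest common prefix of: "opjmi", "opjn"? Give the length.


Words: opjmi, opjn
  Position 0: all 'o' => match
  Position 1: all 'p' => match
  Position 2: all 'j' => match
  Position 3: ('m', 'n') => mismatch, stop
LCP = "opj" (length 3)

3


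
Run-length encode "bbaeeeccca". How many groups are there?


Input: bbaeeeccca
Scanning for consecutive runs:
  Group 1: 'b' x 2 (positions 0-1)
  Group 2: 'a' x 1 (positions 2-2)
  Group 3: 'e' x 3 (positions 3-5)
  Group 4: 'c' x 3 (positions 6-8)
  Group 5: 'a' x 1 (positions 9-9)
Total groups: 5

5


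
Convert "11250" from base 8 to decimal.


Input: "11250" in base 8
Positional expansion:
  Digit '1' (value 1) x 8^4 = 4096
  Digit '1' (value 1) x 8^3 = 512
  Digit '2' (value 2) x 8^2 = 128
  Digit '5' (value 5) x 8^1 = 40
  Digit '0' (value 0) x 8^0 = 0
Sum = 4776

4776


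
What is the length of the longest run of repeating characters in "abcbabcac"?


Input: "abcbabcac"
Scanning for longest run:
  Position 1 ('b'): new char, reset run to 1
  Position 2 ('c'): new char, reset run to 1
  Position 3 ('b'): new char, reset run to 1
  Position 4 ('a'): new char, reset run to 1
  Position 5 ('b'): new char, reset run to 1
  Position 6 ('c'): new char, reset run to 1
  Position 7 ('a'): new char, reset run to 1
  Position 8 ('c'): new char, reset run to 1
Longest run: 'a' with length 1

1


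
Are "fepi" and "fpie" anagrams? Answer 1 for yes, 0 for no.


Strings: "fepi", "fpie"
Sorted first:  efip
Sorted second: efip
Sorted forms match => anagrams

1


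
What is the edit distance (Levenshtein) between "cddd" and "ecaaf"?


Computing edit distance: "cddd" -> "ecaaf"
DP table:
           e    c    a    a    f
      0    1    2    3    4    5
  c   1    1    1    2    3    4
  d   2    2    2    2    3    4
  d   3    3    3    3    3    4
  d   4    4    4    4    4    4
Edit distance = dp[4][5] = 4

4


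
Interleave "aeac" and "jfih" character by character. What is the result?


Interleaving "aeac" and "jfih":
  Position 0: 'a' from first, 'j' from second => "aj"
  Position 1: 'e' from first, 'f' from second => "ef"
  Position 2: 'a' from first, 'i' from second => "ai"
  Position 3: 'c' from first, 'h' from second => "ch"
Result: ajefaich

ajefaich


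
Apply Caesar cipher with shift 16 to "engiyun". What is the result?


Caesar cipher: shift "engiyun" by 16
  'e' (pos 4) + 16 = pos 20 = 'u'
  'n' (pos 13) + 16 = pos 3 = 'd'
  'g' (pos 6) + 16 = pos 22 = 'w'
  'i' (pos 8) + 16 = pos 24 = 'y'
  'y' (pos 24) + 16 = pos 14 = 'o'
  'u' (pos 20) + 16 = pos 10 = 'k'
  'n' (pos 13) + 16 = pos 3 = 'd'
Result: udwyokd

udwyokd


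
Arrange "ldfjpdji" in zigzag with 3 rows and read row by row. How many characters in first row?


Zigzag "ldfjpdji" into 3 rows:
Placing characters:
  'l' => row 0
  'd' => row 1
  'f' => row 2
  'j' => row 1
  'p' => row 0
  'd' => row 1
  'j' => row 2
  'i' => row 1
Rows:
  Row 0: "lp"
  Row 1: "djdi"
  Row 2: "fj"
First row length: 2

2


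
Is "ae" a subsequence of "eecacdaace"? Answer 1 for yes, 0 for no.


Check if "ae" is a subsequence of "eecacdaace"
Greedy scan:
  Position 0 ('e'): no match needed
  Position 1 ('e'): no match needed
  Position 2 ('c'): no match needed
  Position 3 ('a'): matches sub[0] = 'a'
  Position 4 ('c'): no match needed
  Position 5 ('d'): no match needed
  Position 6 ('a'): no match needed
  Position 7 ('a'): no match needed
  Position 8 ('c'): no match needed
  Position 9 ('e'): matches sub[1] = 'e'
All 2 characters matched => is a subsequence

1


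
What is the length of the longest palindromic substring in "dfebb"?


Input: "dfebb"
Checking substrings for palindromes:
  [3:5] "bb" (len 2) => palindrome
Longest palindromic substring: "bb" with length 2

2


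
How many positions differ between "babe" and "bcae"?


Comparing "babe" and "bcae" position by position:
  Position 0: 'b' vs 'b' => same
  Position 1: 'a' vs 'c' => DIFFER
  Position 2: 'b' vs 'a' => DIFFER
  Position 3: 'e' vs 'e' => same
Positions that differ: 2

2


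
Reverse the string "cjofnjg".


Input: cjofnjg
Reading characters right to left:
  Position 6: 'g'
  Position 5: 'j'
  Position 4: 'n'
  Position 3: 'f'
  Position 2: 'o'
  Position 1: 'j'
  Position 0: 'c'
Reversed: gjnfojc

gjnfojc


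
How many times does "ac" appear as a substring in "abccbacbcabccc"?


Searching for "ac" in "abccbacbcabccc"
Scanning each position:
  Position 0: "ab" => no
  Position 1: "bc" => no
  Position 2: "cc" => no
  Position 3: "cb" => no
  Position 4: "ba" => no
  Position 5: "ac" => MATCH
  Position 6: "cb" => no
  Position 7: "bc" => no
  Position 8: "ca" => no
  Position 9: "ab" => no
  Position 10: "bc" => no
  Position 11: "cc" => no
  Position 12: "cc" => no
Total occurrences: 1

1


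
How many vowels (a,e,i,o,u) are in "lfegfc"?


Input: lfegfc
Checking each character:
  'l' at position 0: consonant
  'f' at position 1: consonant
  'e' at position 2: vowel (running total: 1)
  'g' at position 3: consonant
  'f' at position 4: consonant
  'c' at position 5: consonant
Total vowels: 1

1


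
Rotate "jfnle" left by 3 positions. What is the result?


Input: "jfnle", rotate left by 3
First 3 characters: "jfn"
Remaining characters: "le"
Concatenate remaining + first: "le" + "jfn" = "lejfn"

lejfn


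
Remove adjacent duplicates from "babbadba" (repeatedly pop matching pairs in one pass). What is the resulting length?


Input: babbadba
Stack-based adjacent duplicate removal:
  Read 'b': push. Stack: b
  Read 'a': push. Stack: ba
  Read 'b': push. Stack: bab
  Read 'b': matches stack top 'b' => pop. Stack: ba
  Read 'a': matches stack top 'a' => pop. Stack: b
  Read 'd': push. Stack: bd
  Read 'b': push. Stack: bdb
  Read 'a': push. Stack: bdba
Final stack: "bdba" (length 4)

4


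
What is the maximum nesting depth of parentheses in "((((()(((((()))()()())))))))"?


Input: "((((()(((((()))()()())))))))"
Tracking depth:
  Position 0 '(': depth becomes 1
  Position 1 '(': depth becomes 2
  Position 2 '(': depth becomes 3
  Position 3 '(': depth becomes 4
  Position 4 '(': depth becomes 5
  Position 5 ')': depth becomes 4
  Position 6 '(': depth becomes 5
  Position 7 '(': depth becomes 6
  Position 8 '(': depth becomes 7
  Position 9 '(': depth becomes 8
  Position 10 '(': depth becomes 9
  Position 11 '(': depth becomes 10
  Position 12 ')': depth becomes 9
  Position 13 ')': depth becomes 8
  Position 14 ')': depth becomes 7
  Position 15 '(': depth becomes 8
  Position 16 ')': depth becomes 7
  Position 17 '(': depth becomes 8
  Position 18 ')': depth becomes 7
  Position 19 '(': depth becomes 8
  Position 20 ')': depth becomes 7
  Position 21 ')': depth becomes 6
  Position 22 ')': depth becomes 5
  Position 23 ')': depth becomes 4
  Position 24 ')': depth becomes 3
  Position 25 ')': depth becomes 2
  Position 26 ')': depth becomes 1
  Position 27 ')': depth becomes 0
Maximum depth reached: 10

10


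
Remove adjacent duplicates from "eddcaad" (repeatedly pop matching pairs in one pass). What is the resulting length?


Input: eddcaad
Stack-based adjacent duplicate removal:
  Read 'e': push. Stack: e
  Read 'd': push. Stack: ed
  Read 'd': matches stack top 'd' => pop. Stack: e
  Read 'c': push. Stack: ec
  Read 'a': push. Stack: eca
  Read 'a': matches stack top 'a' => pop. Stack: ec
  Read 'd': push. Stack: ecd
Final stack: "ecd" (length 3)

3


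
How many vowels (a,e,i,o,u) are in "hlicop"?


Input: hlicop
Checking each character:
  'h' at position 0: consonant
  'l' at position 1: consonant
  'i' at position 2: vowel (running total: 1)
  'c' at position 3: consonant
  'o' at position 4: vowel (running total: 2)
  'p' at position 5: consonant
Total vowels: 2

2


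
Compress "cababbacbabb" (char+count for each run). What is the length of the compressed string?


Input: cababbacbabb
Runs:
  'c' x 1 => "c1"
  'a' x 1 => "a1"
  'b' x 1 => "b1"
  'a' x 1 => "a1"
  'b' x 2 => "b2"
  'a' x 1 => "a1"
  'c' x 1 => "c1"
  'b' x 1 => "b1"
  'a' x 1 => "a1"
  'b' x 2 => "b2"
Compressed: "c1a1b1a1b2a1c1b1a1b2"
Compressed length: 20

20


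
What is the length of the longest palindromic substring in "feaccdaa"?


Input: "feaccdaa"
Checking substrings for palindromes:
  [3:5] "cc" (len 2) => palindrome
  [6:8] "aa" (len 2) => palindrome
Longest palindromic substring: "cc" with length 2

2


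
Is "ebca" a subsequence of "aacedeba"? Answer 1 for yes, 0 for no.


Check if "ebca" is a subsequence of "aacedeba"
Greedy scan:
  Position 0 ('a'): no match needed
  Position 1 ('a'): no match needed
  Position 2 ('c'): no match needed
  Position 3 ('e'): matches sub[0] = 'e'
  Position 4 ('d'): no match needed
  Position 5 ('e'): no match needed
  Position 6 ('b'): matches sub[1] = 'b'
  Position 7 ('a'): no match needed
Only matched 2/4 characters => not a subsequence

0


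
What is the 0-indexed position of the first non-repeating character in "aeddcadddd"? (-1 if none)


Input: aeddcadddd
Character frequencies:
  'a': 2
  'c': 1
  'd': 6
  'e': 1
Scanning left to right for freq == 1:
  Position 0 ('a'): freq=2, skip
  Position 1 ('e'): unique! => answer = 1

1


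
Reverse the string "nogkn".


Input: nogkn
Reading characters right to left:
  Position 4: 'n'
  Position 3: 'k'
  Position 2: 'g'
  Position 1: 'o'
  Position 0: 'n'
Reversed: nkgon

nkgon


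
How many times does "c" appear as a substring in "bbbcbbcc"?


Searching for "c" in "bbbcbbcc"
Scanning each position:
  Position 0: "b" => no
  Position 1: "b" => no
  Position 2: "b" => no
  Position 3: "c" => MATCH
  Position 4: "b" => no
  Position 5: "b" => no
  Position 6: "c" => MATCH
  Position 7: "c" => MATCH
Total occurrences: 3

3


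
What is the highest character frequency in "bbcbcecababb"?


Input: bbcbcecababb
Character counts:
  'a': 2
  'b': 6
  'c': 3
  'e': 1
Maximum frequency: 6

6


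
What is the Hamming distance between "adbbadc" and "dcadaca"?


Comparing "adbbadc" and "dcadaca" position by position:
  Position 0: 'a' vs 'd' => differ
  Position 1: 'd' vs 'c' => differ
  Position 2: 'b' vs 'a' => differ
  Position 3: 'b' vs 'd' => differ
  Position 4: 'a' vs 'a' => same
  Position 5: 'd' vs 'c' => differ
  Position 6: 'c' vs 'a' => differ
Total differences (Hamming distance): 6

6


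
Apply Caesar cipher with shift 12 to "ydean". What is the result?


Caesar cipher: shift "ydean" by 12
  'y' (pos 24) + 12 = pos 10 = 'k'
  'd' (pos 3) + 12 = pos 15 = 'p'
  'e' (pos 4) + 12 = pos 16 = 'q'
  'a' (pos 0) + 12 = pos 12 = 'm'
  'n' (pos 13) + 12 = pos 25 = 'z'
Result: kpqmz

kpqmz


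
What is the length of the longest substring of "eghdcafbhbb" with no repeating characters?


Input: "eghdcafbhbb"
Sliding window (track last position of each char):
  Position 0 ('e'): window [0,0] length 1 -- new best
  Position 1 ('g'): window [0,1] length 2 -- new best
  Position 2 ('h'): window [0,2] length 3 -- new best
  Position 3 ('d'): window [0,3] length 4 -- new best
  Position 4 ('c'): window [0,4] length 5 -- new best
  Position 5 ('a'): window [0,5] length 6 -- new best
  Position 6 ('f'): window [0,6] length 7 -- new best
  Position 7 ('b'): window [0,7] length 8 -- new best
  Position 8 ('h'): repeat (last at 2), move window start to 3
  Position 8 ('h'): window [3,8] length 6
  Position 9 ('b'): repeat (last at 7), move window start to 8
  Position 9 ('b'): window [8,9] length 2
  Position 10 ('b'): repeat (last at 9), move window start to 10
  Position 10 ('b'): window [10,10] length 1
Longest substring with no repeats: "eghdcafb" with length 8

8


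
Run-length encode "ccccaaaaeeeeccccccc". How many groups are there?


Input: ccccaaaaeeeeccccccc
Scanning for consecutive runs:
  Group 1: 'c' x 4 (positions 0-3)
  Group 2: 'a' x 4 (positions 4-7)
  Group 3: 'e' x 4 (positions 8-11)
  Group 4: 'c' x 7 (positions 12-18)
Total groups: 4

4


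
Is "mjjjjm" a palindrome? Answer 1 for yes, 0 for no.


Input: mjjjjm
Reversed: mjjjjm
  Compare pos 0 ('m') with pos 5 ('m'): match
  Compare pos 1 ('j') with pos 4 ('j'): match
  Compare pos 2 ('j') with pos 3 ('j'): match
Result: palindrome

1


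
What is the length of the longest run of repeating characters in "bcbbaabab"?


Input: "bcbbaabab"
Scanning for longest run:
  Position 1 ('c'): new char, reset run to 1
  Position 2 ('b'): new char, reset run to 1
  Position 3 ('b'): continues run of 'b', length=2
  Position 4 ('a'): new char, reset run to 1
  Position 5 ('a'): continues run of 'a', length=2
  Position 6 ('b'): new char, reset run to 1
  Position 7 ('a'): new char, reset run to 1
  Position 8 ('b'): new char, reset run to 1
Longest run: 'b' with length 2

2


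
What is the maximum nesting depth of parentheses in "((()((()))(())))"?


Input: "((()((()))(())))"
Tracking depth:
  Position 0 '(': depth becomes 1
  Position 1 '(': depth becomes 2
  Position 2 '(': depth becomes 3
  Position 3 ')': depth becomes 2
  Position 4 '(': depth becomes 3
  Position 5 '(': depth becomes 4
  Position 6 '(': depth becomes 5
  Position 7 ')': depth becomes 4
  Position 8 ')': depth becomes 3
  Position 9 ')': depth becomes 2
  Position 10 '(': depth becomes 3
  Position 11 '(': depth becomes 4
  Position 12 ')': depth becomes 3
  Position 13 ')': depth becomes 2
  Position 14 ')': depth becomes 1
  Position 15 ')': depth becomes 0
Maximum depth reached: 5

5


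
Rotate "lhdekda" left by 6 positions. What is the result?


Input: "lhdekda", rotate left by 6
First 6 characters: "lhdekd"
Remaining characters: "a"
Concatenate remaining + first: "a" + "lhdekd" = "alhdekd"

alhdekd


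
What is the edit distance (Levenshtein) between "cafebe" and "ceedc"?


Computing edit distance: "cafebe" -> "ceedc"
DP table:
           c    e    e    d    c
      0    1    2    3    4    5
  c   1    0    1    2    3    4
  a   2    1    1    2    3    4
  f   3    2    2    2    3    4
  e   4    3    2    2    3    4
  b   5    4    3    3    3    4
  e   6    5    4    3    4    4
Edit distance = dp[6][5] = 4

4


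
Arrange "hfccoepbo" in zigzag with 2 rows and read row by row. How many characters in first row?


Zigzag "hfccoepbo" into 2 rows:
Placing characters:
  'h' => row 0
  'f' => row 1
  'c' => row 0
  'c' => row 1
  'o' => row 0
  'e' => row 1
  'p' => row 0
  'b' => row 1
  'o' => row 0
Rows:
  Row 0: "hcopo"
  Row 1: "fceb"
First row length: 5

5


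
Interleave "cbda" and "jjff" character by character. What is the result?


Interleaving "cbda" and "jjff":
  Position 0: 'c' from first, 'j' from second => "cj"
  Position 1: 'b' from first, 'j' from second => "bj"
  Position 2: 'd' from first, 'f' from second => "df"
  Position 3: 'a' from first, 'f' from second => "af"
Result: cjbjdfaf

cjbjdfaf


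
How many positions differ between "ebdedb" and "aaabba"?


Comparing "ebdedb" and "aaabba" position by position:
  Position 0: 'e' vs 'a' => DIFFER
  Position 1: 'b' vs 'a' => DIFFER
  Position 2: 'd' vs 'a' => DIFFER
  Position 3: 'e' vs 'b' => DIFFER
  Position 4: 'd' vs 'b' => DIFFER
  Position 5: 'b' vs 'a' => DIFFER
Positions that differ: 6

6


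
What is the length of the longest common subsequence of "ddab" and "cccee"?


LCS of "ddab" and "cccee"
DP table:
           c    c    c    e    e
      0    0    0    0    0    0
  d   0    0    0    0    0    0
  d   0    0    0    0    0    0
  a   0    0    0    0    0    0
  b   0    0    0    0    0    0
LCS length = dp[4][5] = 0

0


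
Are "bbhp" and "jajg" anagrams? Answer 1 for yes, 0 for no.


Strings: "bbhp", "jajg"
Sorted first:  bbhp
Sorted second: agjj
Differ at position 0: 'b' vs 'a' => not anagrams

0


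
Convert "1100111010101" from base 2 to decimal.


Input: "1100111010101" in base 2
Positional expansion:
  Digit '1' (value 1) x 2^12 = 4096
  Digit '1' (value 1) x 2^11 = 2048
  Digit '0' (value 0) x 2^10 = 0
  Digit '0' (value 0) x 2^9 = 0
  Digit '1' (value 1) x 2^8 = 256
  Digit '1' (value 1) x 2^7 = 128
  Digit '1' (value 1) x 2^6 = 64
  Digit '0' (value 0) x 2^5 = 0
  Digit '1' (value 1) x 2^4 = 16
  Digit '0' (value 0) x 2^3 = 0
  Digit '1' (value 1) x 2^2 = 4
  Digit '0' (value 0) x 2^1 = 0
  Digit '1' (value 1) x 2^0 = 1
Sum = 6613

6613


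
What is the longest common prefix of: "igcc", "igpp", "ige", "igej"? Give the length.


Words: igcc, igpp, ige, igej
  Position 0: all 'i' => match
  Position 1: all 'g' => match
  Position 2: ('c', 'p', 'e', 'e') => mismatch, stop
LCP = "ig" (length 2)

2


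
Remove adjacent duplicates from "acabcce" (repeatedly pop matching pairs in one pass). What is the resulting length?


Input: acabcce
Stack-based adjacent duplicate removal:
  Read 'a': push. Stack: a
  Read 'c': push. Stack: ac
  Read 'a': push. Stack: aca
  Read 'b': push. Stack: acab
  Read 'c': push. Stack: acabc
  Read 'c': matches stack top 'c' => pop. Stack: acab
  Read 'e': push. Stack: acabe
Final stack: "acabe" (length 5)

5


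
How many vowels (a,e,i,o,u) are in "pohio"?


Input: pohio
Checking each character:
  'p' at position 0: consonant
  'o' at position 1: vowel (running total: 1)
  'h' at position 2: consonant
  'i' at position 3: vowel (running total: 2)
  'o' at position 4: vowel (running total: 3)
Total vowels: 3

3


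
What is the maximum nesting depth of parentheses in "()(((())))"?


Input: "()(((())))"
Tracking depth:
  Position 0 '(': depth becomes 1
  Position 1 ')': depth becomes 0
  Position 2 '(': depth becomes 1
  Position 3 '(': depth becomes 2
  Position 4 '(': depth becomes 3
  Position 5 '(': depth becomes 4
  Position 6 ')': depth becomes 3
  Position 7 ')': depth becomes 2
  Position 8 ')': depth becomes 1
  Position 9 ')': depth becomes 0
Maximum depth reached: 4

4


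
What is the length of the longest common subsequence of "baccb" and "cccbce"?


LCS of "baccb" and "cccbce"
DP table:
           c    c    c    b    c    e
      0    0    0    0    0    0    0
  b   0    0    0    0    1    1    1
  a   0    0    0    0    1    1    1
  c   0    1    1    1    1    2    2
  c   0    1    2    2    2    2    2
  b   0    1    2    2    3    3    3
LCS length = dp[5][6] = 3

3


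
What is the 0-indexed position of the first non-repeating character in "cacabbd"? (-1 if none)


Input: cacabbd
Character frequencies:
  'a': 2
  'b': 2
  'c': 2
  'd': 1
Scanning left to right for freq == 1:
  Position 0 ('c'): freq=2, skip
  Position 1 ('a'): freq=2, skip
  Position 2 ('c'): freq=2, skip
  Position 3 ('a'): freq=2, skip
  Position 4 ('b'): freq=2, skip
  Position 5 ('b'): freq=2, skip
  Position 6 ('d'): unique! => answer = 6

6


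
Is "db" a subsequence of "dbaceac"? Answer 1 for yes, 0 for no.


Check if "db" is a subsequence of "dbaceac"
Greedy scan:
  Position 0 ('d'): matches sub[0] = 'd'
  Position 1 ('b'): matches sub[1] = 'b'
  Position 2 ('a'): no match needed
  Position 3 ('c'): no match needed
  Position 4 ('e'): no match needed
  Position 5 ('a'): no match needed
  Position 6 ('c'): no match needed
All 2 characters matched => is a subsequence

1


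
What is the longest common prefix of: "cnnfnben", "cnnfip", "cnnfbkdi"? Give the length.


Words: cnnfnben, cnnfip, cnnfbkdi
  Position 0: all 'c' => match
  Position 1: all 'n' => match
  Position 2: all 'n' => match
  Position 3: all 'f' => match
  Position 4: ('n', 'i', 'b') => mismatch, stop
LCP = "cnnf" (length 4)

4


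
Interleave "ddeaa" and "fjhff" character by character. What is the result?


Interleaving "ddeaa" and "fjhff":
  Position 0: 'd' from first, 'f' from second => "df"
  Position 1: 'd' from first, 'j' from second => "dj"
  Position 2: 'e' from first, 'h' from second => "eh"
  Position 3: 'a' from first, 'f' from second => "af"
  Position 4: 'a' from first, 'f' from second => "af"
Result: dfdjehafaf

dfdjehafaf


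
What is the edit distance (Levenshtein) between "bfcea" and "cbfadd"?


Computing edit distance: "bfcea" -> "cbfadd"
DP table:
           c    b    f    a    d    d
      0    1    2    3    4    5    6
  b   1    1    1    2    3    4    5
  f   2    2    2    1    2    3    4
  c   3    2    3    2    2    3    4
  e   4    3    3    3    3    3    4
  a   5    4    4    4    3    4    4
Edit distance = dp[5][6] = 4

4


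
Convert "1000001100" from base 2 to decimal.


Input: "1000001100" in base 2
Positional expansion:
  Digit '1' (value 1) x 2^9 = 512
  Digit '0' (value 0) x 2^8 = 0
  Digit '0' (value 0) x 2^7 = 0
  Digit '0' (value 0) x 2^6 = 0
  Digit '0' (value 0) x 2^5 = 0
  Digit '0' (value 0) x 2^4 = 0
  Digit '1' (value 1) x 2^3 = 8
  Digit '1' (value 1) x 2^2 = 4
  Digit '0' (value 0) x 2^1 = 0
  Digit '0' (value 0) x 2^0 = 0
Sum = 524

524


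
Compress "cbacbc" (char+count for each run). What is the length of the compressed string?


Input: cbacbc
Runs:
  'c' x 1 => "c1"
  'b' x 1 => "b1"
  'a' x 1 => "a1"
  'c' x 1 => "c1"
  'b' x 1 => "b1"
  'c' x 1 => "c1"
Compressed: "c1b1a1c1b1c1"
Compressed length: 12

12


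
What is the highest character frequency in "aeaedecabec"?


Input: aeaedecabec
Character counts:
  'a': 3
  'b': 1
  'c': 2
  'd': 1
  'e': 4
Maximum frequency: 4

4


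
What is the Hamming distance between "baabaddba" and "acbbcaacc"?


Comparing "baabaddba" and "acbbcaacc" position by position:
  Position 0: 'b' vs 'a' => differ
  Position 1: 'a' vs 'c' => differ
  Position 2: 'a' vs 'b' => differ
  Position 3: 'b' vs 'b' => same
  Position 4: 'a' vs 'c' => differ
  Position 5: 'd' vs 'a' => differ
  Position 6: 'd' vs 'a' => differ
  Position 7: 'b' vs 'c' => differ
  Position 8: 'a' vs 'c' => differ
Total differences (Hamming distance): 8

8


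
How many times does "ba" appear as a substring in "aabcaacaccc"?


Searching for "ba" in "aabcaacaccc"
Scanning each position:
  Position 0: "aa" => no
  Position 1: "ab" => no
  Position 2: "bc" => no
  Position 3: "ca" => no
  Position 4: "aa" => no
  Position 5: "ac" => no
  Position 6: "ca" => no
  Position 7: "ac" => no
  Position 8: "cc" => no
  Position 9: "cc" => no
Total occurrences: 0

0


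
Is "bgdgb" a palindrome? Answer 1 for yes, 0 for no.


Input: bgdgb
Reversed: bgdgb
  Compare pos 0 ('b') with pos 4 ('b'): match
  Compare pos 1 ('g') with pos 3 ('g'): match
Result: palindrome

1


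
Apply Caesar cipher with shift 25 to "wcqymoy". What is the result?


Caesar cipher: shift "wcqymoy" by 25
  'w' (pos 22) + 25 = pos 21 = 'v'
  'c' (pos 2) + 25 = pos 1 = 'b'
  'q' (pos 16) + 25 = pos 15 = 'p'
  'y' (pos 24) + 25 = pos 23 = 'x'
  'm' (pos 12) + 25 = pos 11 = 'l'
  'o' (pos 14) + 25 = pos 13 = 'n'
  'y' (pos 24) + 25 = pos 23 = 'x'
Result: vbpxlnx

vbpxlnx


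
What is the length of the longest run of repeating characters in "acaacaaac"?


Input: "acaacaaac"
Scanning for longest run:
  Position 1 ('c'): new char, reset run to 1
  Position 2 ('a'): new char, reset run to 1
  Position 3 ('a'): continues run of 'a', length=2
  Position 4 ('c'): new char, reset run to 1
  Position 5 ('a'): new char, reset run to 1
  Position 6 ('a'): continues run of 'a', length=2
  Position 7 ('a'): continues run of 'a', length=3
  Position 8 ('c'): new char, reset run to 1
Longest run: 'a' with length 3

3


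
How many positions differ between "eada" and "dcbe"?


Comparing "eada" and "dcbe" position by position:
  Position 0: 'e' vs 'd' => DIFFER
  Position 1: 'a' vs 'c' => DIFFER
  Position 2: 'd' vs 'b' => DIFFER
  Position 3: 'a' vs 'e' => DIFFER
Positions that differ: 4

4


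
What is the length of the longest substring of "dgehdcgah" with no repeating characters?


Input: "dgehdcgah"
Sliding window (track last position of each char):
  Position 0 ('d'): window [0,0] length 1 -- new best
  Position 1 ('g'): window [0,1] length 2 -- new best
  Position 2 ('e'): window [0,2] length 3 -- new best
  Position 3 ('h'): window [0,3] length 4 -- new best
  Position 4 ('d'): repeat (last at 0), move window start to 1
  Position 4 ('d'): window [1,4] length 4
  Position 5 ('c'): window [1,5] length 5 -- new best
  Position 6 ('g'): repeat (last at 1), move window start to 2
  Position 6 ('g'): window [2,6] length 5
  Position 7 ('a'): window [2,7] length 6 -- new best
  Position 8 ('h'): repeat (last at 3), move window start to 4
  Position 8 ('h'): window [4,8] length 5
Longest substring with no repeats: "ehdcga" with length 6

6


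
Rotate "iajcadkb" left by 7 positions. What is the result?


Input: "iajcadkb", rotate left by 7
First 7 characters: "iajcadk"
Remaining characters: "b"
Concatenate remaining + first: "b" + "iajcadk" = "biajcadk"

biajcadk


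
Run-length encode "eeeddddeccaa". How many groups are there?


Input: eeeddddeccaa
Scanning for consecutive runs:
  Group 1: 'e' x 3 (positions 0-2)
  Group 2: 'd' x 4 (positions 3-6)
  Group 3: 'e' x 1 (positions 7-7)
  Group 4: 'c' x 2 (positions 8-9)
  Group 5: 'a' x 2 (positions 10-11)
Total groups: 5

5


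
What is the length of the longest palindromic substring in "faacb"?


Input: "faacb"
Checking substrings for palindromes:
  [1:3] "aa" (len 2) => palindrome
Longest palindromic substring: "aa" with length 2

2


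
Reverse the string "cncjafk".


Input: cncjafk
Reading characters right to left:
  Position 6: 'k'
  Position 5: 'f'
  Position 4: 'a'
  Position 3: 'j'
  Position 2: 'c'
  Position 1: 'n'
  Position 0: 'c'
Reversed: kfajcnc

kfajcnc


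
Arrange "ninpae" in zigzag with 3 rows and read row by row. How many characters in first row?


Zigzag "ninpae" into 3 rows:
Placing characters:
  'n' => row 0
  'i' => row 1
  'n' => row 2
  'p' => row 1
  'a' => row 0
  'e' => row 1
Rows:
  Row 0: "na"
  Row 1: "ipe"
  Row 2: "n"
First row length: 2

2


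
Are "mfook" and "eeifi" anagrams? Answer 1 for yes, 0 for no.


Strings: "mfook", "eeifi"
Sorted first:  fkmoo
Sorted second: eefii
Differ at position 0: 'f' vs 'e' => not anagrams

0


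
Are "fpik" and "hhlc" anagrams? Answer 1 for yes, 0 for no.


Strings: "fpik", "hhlc"
Sorted first:  fikp
Sorted second: chhl
Differ at position 0: 'f' vs 'c' => not anagrams

0


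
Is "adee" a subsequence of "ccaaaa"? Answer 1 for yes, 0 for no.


Check if "adee" is a subsequence of "ccaaaa"
Greedy scan:
  Position 0 ('c'): no match needed
  Position 1 ('c'): no match needed
  Position 2 ('a'): matches sub[0] = 'a'
  Position 3 ('a'): no match needed
  Position 4 ('a'): no match needed
  Position 5 ('a'): no match needed
Only matched 1/4 characters => not a subsequence

0
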